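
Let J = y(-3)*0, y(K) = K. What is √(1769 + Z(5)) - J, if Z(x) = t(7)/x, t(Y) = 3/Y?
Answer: √2167130/35 ≈ 42.060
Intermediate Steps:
Z(x) = 3/(7*x) (Z(x) = (3/7)/x = (3*(⅐))/x = 3/(7*x))
J = 0 (J = -3*0 = 0)
√(1769 + Z(5)) - J = √(1769 + (3/7)/5) - 1*0 = √(1769 + (3/7)*(⅕)) + 0 = √(1769 + 3/35) + 0 = √(61918/35) + 0 = √2167130/35 + 0 = √2167130/35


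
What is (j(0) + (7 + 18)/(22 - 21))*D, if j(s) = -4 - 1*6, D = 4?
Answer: 60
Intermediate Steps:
j(s) = -10 (j(s) = -4 - 6 = -10)
(j(0) + (7 + 18)/(22 - 21))*D = (-10 + (7 + 18)/(22 - 21))*4 = (-10 + 25/1)*4 = (-10 + 25*1)*4 = (-10 + 25)*4 = 15*4 = 60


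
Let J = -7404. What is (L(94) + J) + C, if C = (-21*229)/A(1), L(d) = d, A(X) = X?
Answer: -12119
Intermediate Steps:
C = -4809 (C = -21*229/1 = -4809*1 = -4809)
(L(94) + J) + C = (94 - 7404) - 4809 = -7310 - 4809 = -12119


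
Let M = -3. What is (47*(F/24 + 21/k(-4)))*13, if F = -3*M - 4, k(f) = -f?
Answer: 80041/24 ≈ 3335.0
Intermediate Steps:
F = 5 (F = -3*(-3) - 4 = 9 - 4 = 5)
(47*(F/24 + 21/k(-4)))*13 = (47*(5/24 + 21/((-1*(-4)))))*13 = (47*(5*(1/24) + 21/4))*13 = (47*(5/24 + 21*(1/4)))*13 = (47*(5/24 + 21/4))*13 = (47*(131/24))*13 = (6157/24)*13 = 80041/24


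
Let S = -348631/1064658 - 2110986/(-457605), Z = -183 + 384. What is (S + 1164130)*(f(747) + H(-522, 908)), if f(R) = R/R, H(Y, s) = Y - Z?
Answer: -22749332351168399957/27066268005 ≈ -8.4051e+8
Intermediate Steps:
Z = 201
H(Y, s) = -201 + Y (H(Y, s) = Y - 1*201 = Y - 201 = -201 + Y)
f(R) = 1
S = 231993649337/54132536010 (S = -348631*1/1064658 - 2110986*(-1/457605) = -348631/1064658 + 234554/50845 = 231993649337/54132536010 ≈ 4.2857)
(S + 1164130)*(f(747) + H(-522, 908)) = (231993649337/54132536010 + 1164130)*(1 + (-201 - 522)) = 63017541138970637*(1 - 723)/54132536010 = (63017541138970637/54132536010)*(-722) = -22749332351168399957/27066268005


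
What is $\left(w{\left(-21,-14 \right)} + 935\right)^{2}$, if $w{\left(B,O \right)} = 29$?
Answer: $929296$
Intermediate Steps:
$\left(w{\left(-21,-14 \right)} + 935\right)^{2} = \left(29 + 935\right)^{2} = 964^{2} = 929296$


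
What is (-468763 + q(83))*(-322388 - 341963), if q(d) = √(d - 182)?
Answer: 311423167813 - 1993053*I*√11 ≈ 3.1142e+11 - 6.6102e+6*I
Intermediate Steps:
q(d) = √(-182 + d)
(-468763 + q(83))*(-322388 - 341963) = (-468763 + √(-182 + 83))*(-322388 - 341963) = (-468763 + √(-99))*(-664351) = (-468763 + 3*I*√11)*(-664351) = 311423167813 - 1993053*I*√11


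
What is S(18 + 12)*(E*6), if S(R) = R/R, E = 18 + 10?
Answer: 168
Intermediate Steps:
E = 28
S(R) = 1
S(18 + 12)*(E*6) = 1*(28*6) = 1*168 = 168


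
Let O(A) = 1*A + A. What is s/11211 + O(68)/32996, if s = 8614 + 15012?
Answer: 195272048/92479539 ≈ 2.1115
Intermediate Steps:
O(A) = 2*A (O(A) = A + A = 2*A)
s = 23626
s/11211 + O(68)/32996 = 23626/11211 + (2*68)/32996 = 23626*(1/11211) + 136*(1/32996) = 23626/11211 + 34/8249 = 195272048/92479539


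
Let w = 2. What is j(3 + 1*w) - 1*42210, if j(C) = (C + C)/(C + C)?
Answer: -42209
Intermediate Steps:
j(C) = 1 (j(C) = (2*C)/((2*C)) = (2*C)*(1/(2*C)) = 1)
j(3 + 1*w) - 1*42210 = 1 - 1*42210 = 1 - 42210 = -42209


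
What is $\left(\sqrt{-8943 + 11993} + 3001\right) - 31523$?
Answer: $-28522 + 5 \sqrt{122} \approx -28467.0$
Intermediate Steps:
$\left(\sqrt{-8943 + 11993} + 3001\right) - 31523 = \left(\sqrt{3050} + 3001\right) - 31523 = \left(5 \sqrt{122} + 3001\right) - 31523 = \left(3001 + 5 \sqrt{122}\right) - 31523 = -28522 + 5 \sqrt{122}$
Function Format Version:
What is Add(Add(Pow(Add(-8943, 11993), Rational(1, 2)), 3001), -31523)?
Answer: Add(-28522, Mul(5, Pow(122, Rational(1, 2)))) ≈ -28467.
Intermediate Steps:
Add(Add(Pow(Add(-8943, 11993), Rational(1, 2)), 3001), -31523) = Add(Add(Pow(3050, Rational(1, 2)), 3001), -31523) = Add(Add(Mul(5, Pow(122, Rational(1, 2))), 3001), -31523) = Add(Add(3001, Mul(5, Pow(122, Rational(1, 2)))), -31523) = Add(-28522, Mul(5, Pow(122, Rational(1, 2))))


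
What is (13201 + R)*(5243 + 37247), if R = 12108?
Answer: 1075379410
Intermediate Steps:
(13201 + R)*(5243 + 37247) = (13201 + 12108)*(5243 + 37247) = 25309*42490 = 1075379410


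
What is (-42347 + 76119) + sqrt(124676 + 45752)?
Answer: 33772 + 2*sqrt(42607) ≈ 34185.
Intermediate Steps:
(-42347 + 76119) + sqrt(124676 + 45752) = 33772 + sqrt(170428) = 33772 + 2*sqrt(42607)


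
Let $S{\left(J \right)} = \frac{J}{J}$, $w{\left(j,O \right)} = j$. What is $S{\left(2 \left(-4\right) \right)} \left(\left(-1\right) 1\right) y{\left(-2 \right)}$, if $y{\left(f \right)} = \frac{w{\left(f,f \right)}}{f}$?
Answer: $-1$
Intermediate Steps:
$S{\left(J \right)} = 1$
$y{\left(f \right)} = 1$ ($y{\left(f \right)} = \frac{f}{f} = 1$)
$S{\left(2 \left(-4\right) \right)} \left(\left(-1\right) 1\right) y{\left(-2 \right)} = 1 \left(\left(-1\right) 1\right) 1 = 1 \left(-1\right) 1 = \left(-1\right) 1 = -1$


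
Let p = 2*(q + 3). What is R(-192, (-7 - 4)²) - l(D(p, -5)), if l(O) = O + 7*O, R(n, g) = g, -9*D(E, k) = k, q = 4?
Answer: 1049/9 ≈ 116.56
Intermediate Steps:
p = 14 (p = 2*(4 + 3) = 2*7 = 14)
D(E, k) = -k/9
l(O) = 8*O
R(-192, (-7 - 4)²) - l(D(p, -5)) = (-7 - 4)² - 8*(-⅑*(-5)) = (-11)² - 8*5/9 = 121 - 1*40/9 = 121 - 40/9 = 1049/9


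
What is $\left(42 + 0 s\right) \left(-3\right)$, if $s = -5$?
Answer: $-126$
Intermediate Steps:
$\left(42 + 0 s\right) \left(-3\right) = \left(42 + 0 \left(-5\right)\right) \left(-3\right) = \left(42 + 0\right) \left(-3\right) = 42 \left(-3\right) = -126$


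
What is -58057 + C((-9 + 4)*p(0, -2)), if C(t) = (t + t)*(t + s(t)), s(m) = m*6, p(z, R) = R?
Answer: -56657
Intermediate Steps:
s(m) = 6*m
C(t) = 14*t**2 (C(t) = (t + t)*(t + 6*t) = (2*t)*(7*t) = 14*t**2)
-58057 + C((-9 + 4)*p(0, -2)) = -58057 + 14*((-9 + 4)*(-2))**2 = -58057 + 14*(-5*(-2))**2 = -58057 + 14*10**2 = -58057 + 14*100 = -58057 + 1400 = -56657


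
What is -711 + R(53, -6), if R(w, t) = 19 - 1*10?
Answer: -702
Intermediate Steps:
R(w, t) = 9 (R(w, t) = 19 - 10 = 9)
-711 + R(53, -6) = -711 + 9 = -702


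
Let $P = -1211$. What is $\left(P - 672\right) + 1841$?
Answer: $-42$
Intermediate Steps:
$\left(P - 672\right) + 1841 = \left(-1211 - 672\right) + 1841 = -1883 + 1841 = -42$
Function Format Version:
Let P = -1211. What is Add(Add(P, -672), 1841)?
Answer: -42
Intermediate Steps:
Add(Add(P, -672), 1841) = Add(Add(-1211, -672), 1841) = Add(-1883, 1841) = -42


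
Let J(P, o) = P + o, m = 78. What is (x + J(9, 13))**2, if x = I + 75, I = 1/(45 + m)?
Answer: 142372624/15129 ≈ 9410.6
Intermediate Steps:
I = 1/123 (I = 1/(45 + 78) = 1/123 ≈ 0.0081301)
x = 9226/123 (x = 1/123 + 75 = 9226/123 ≈ 75.008)
(x + J(9, 13))**2 = (9226/123 + (9 + 13))**2 = (9226/123 + 22)**2 = (11932/123)**2 = 142372624/15129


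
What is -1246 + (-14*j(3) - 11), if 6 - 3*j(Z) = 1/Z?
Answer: -11551/9 ≈ -1283.4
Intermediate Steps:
j(Z) = 2 - 1/(3*Z)
-1246 + (-14*j(3) - 11) = -1246 + (-14*(2 - 1/3/3) - 11) = -1246 + (-14*(2 - 1/3*1/3) - 11) = -1246 + (-14*(2 - 1/9) - 11) = -1246 + (-14*17/9 - 11) = -1246 + (-238/9 - 11) = -1246 - 337/9 = -11551/9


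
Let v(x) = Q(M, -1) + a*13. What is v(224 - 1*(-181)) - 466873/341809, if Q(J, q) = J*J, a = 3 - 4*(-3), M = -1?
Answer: 66527691/341809 ≈ 194.63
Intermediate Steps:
a = 15 (a = 3 + 12 = 15)
Q(J, q) = J**2
v(x) = 196 (v(x) = (-1)**2 + 15*13 = 1 + 195 = 196)
v(224 - 1*(-181)) - 466873/341809 = 196 - 466873/341809 = 66527691/341809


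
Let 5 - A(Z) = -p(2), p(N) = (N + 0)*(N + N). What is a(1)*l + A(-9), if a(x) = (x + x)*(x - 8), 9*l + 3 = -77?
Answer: 1237/9 ≈ 137.44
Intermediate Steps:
p(N) = 2*N² (p(N) = N*(2*N) = 2*N²)
l = -80/9 (l = -⅓ + (⅑)*(-77) = -⅓ - 77/9 = -80/9 ≈ -8.8889)
A(Z) = 13 (A(Z) = 5 - (-1)*2*2² = 5 - (-1)*2*4 = 5 - (-1)*8 = 5 - 1*(-8) = 5 + 8 = 13)
a(x) = 2*x*(-8 + x) (a(x) = (2*x)*(-8 + x) = 2*x*(-8 + x))
a(1)*l + A(-9) = (2*1*(-8 + 1))*(-80/9) + 13 = (2*1*(-7))*(-80/9) + 13 = -14*(-80/9) + 13 = 1120/9 + 13 = 1237/9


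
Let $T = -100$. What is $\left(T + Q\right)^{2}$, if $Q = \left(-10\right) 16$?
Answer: $67600$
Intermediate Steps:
$Q = -160$
$\left(T + Q\right)^{2} = \left(-100 - 160\right)^{2} = \left(-260\right)^{2} = 67600$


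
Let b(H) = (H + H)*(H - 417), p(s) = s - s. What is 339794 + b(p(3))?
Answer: 339794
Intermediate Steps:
p(s) = 0
b(H) = 2*H*(-417 + H) (b(H) = (2*H)*(-417 + H) = 2*H*(-417 + H))
339794 + b(p(3)) = 339794 + 2*0*(-417 + 0) = 339794 + 2*0*(-417) = 339794 + 0 = 339794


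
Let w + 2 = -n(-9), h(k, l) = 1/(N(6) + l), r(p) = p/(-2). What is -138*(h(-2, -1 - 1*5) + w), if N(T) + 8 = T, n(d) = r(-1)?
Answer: 1449/4 ≈ 362.25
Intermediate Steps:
r(p) = -p/2 (r(p) = p*(-1/2) = -p/2)
n(d) = 1/2 (n(d) = -1/2*(-1) = 1/2)
N(T) = -8 + T
h(k, l) = 1/(-2 + l) (h(k, l) = 1/((-8 + 6) + l) = 1/(-2 + l))
w = -5/2 (w = -2 - 1*1/2 = -2 - 1/2 = -5/2 ≈ -2.5000)
-138*(h(-2, -1 - 1*5) + w) = -138*(1/(-2 + (-1 - 1*5)) - 5/2) = -138*(1/(-2 + (-1 - 5)) - 5/2) = -138*(1/(-2 - 6) - 5/2) = -138*(1/(-8) - 5/2) = -138*(-1/8 - 5/2) = -138*(-21/8) = 1449/4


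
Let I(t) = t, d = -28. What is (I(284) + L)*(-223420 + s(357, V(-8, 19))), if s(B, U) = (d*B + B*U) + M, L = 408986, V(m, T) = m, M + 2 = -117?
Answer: -96747744570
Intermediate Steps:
M = -119 (M = -2 - 117 = -119)
s(B, U) = -119 - 28*B + B*U (s(B, U) = (-28*B + B*U) - 119 = -119 - 28*B + B*U)
(I(284) + L)*(-223420 + s(357, V(-8, 19))) = (284 + 408986)*(-223420 + (-119 - 28*357 + 357*(-8))) = 409270*(-223420 + (-119 - 9996 - 2856)) = 409270*(-223420 - 12971) = 409270*(-236391) = -96747744570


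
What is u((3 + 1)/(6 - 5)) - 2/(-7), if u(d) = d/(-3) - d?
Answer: -106/21 ≈ -5.0476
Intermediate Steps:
u(d) = -4*d/3 (u(d) = d*(-1/3) - d = -d/3 - d = -4*d/3)
u((3 + 1)/(6 - 5)) - 2/(-7) = -4*(3 + 1)/(3*(6 - 5)) - 2/(-7) = -16/(3*1) - 1/7*(-2) = -16/3 + 2/7 = -106/21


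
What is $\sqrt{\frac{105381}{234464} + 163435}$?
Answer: $\frac{\sqrt{561537312004534}}{58616} \approx 404.27$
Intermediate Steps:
$\sqrt{\frac{105381}{234464} + 163435} = \sqrt{\frac{38319729221}{234464}} = \frac{\sqrt{561537312004534}}{58616}$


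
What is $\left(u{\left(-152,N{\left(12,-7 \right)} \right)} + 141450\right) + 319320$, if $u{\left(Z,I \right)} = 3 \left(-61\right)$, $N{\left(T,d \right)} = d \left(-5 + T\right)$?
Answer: $460587$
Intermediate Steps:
$u{\left(Z,I \right)} = -183$
$\left(u{\left(-152,N{\left(12,-7 \right)} \right)} + 141450\right) + 319320 = \left(-183 + 141450\right) + 319320 = 141267 + 319320 = 460587$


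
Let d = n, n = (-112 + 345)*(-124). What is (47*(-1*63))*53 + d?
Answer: -185825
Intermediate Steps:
n = -28892 (n = 233*(-124) = -28892)
d = -28892
(47*(-1*63))*53 + d = (47*(-1*63))*53 - 28892 = (47*(-63))*53 - 28892 = -2961*53 - 28892 = -156933 - 28892 = -185825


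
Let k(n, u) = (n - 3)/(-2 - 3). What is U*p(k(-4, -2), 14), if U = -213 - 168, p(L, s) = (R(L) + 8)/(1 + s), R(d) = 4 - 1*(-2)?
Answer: -1778/5 ≈ -355.60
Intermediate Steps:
R(d) = 6 (R(d) = 4 + 2 = 6)
k(n, u) = ⅗ - n/5 (k(n, u) = (-3 + n)/(-5) = (-3 + n)*(-⅕) = ⅗ - n/5)
p(L, s) = 14/(1 + s) (p(L, s) = (6 + 8)/(1 + s) = 14/(1 + s))
U = -381
U*p(k(-4, -2), 14) = -5334/(1 + 14) = -5334/15 = -381*14/15 = -1778/5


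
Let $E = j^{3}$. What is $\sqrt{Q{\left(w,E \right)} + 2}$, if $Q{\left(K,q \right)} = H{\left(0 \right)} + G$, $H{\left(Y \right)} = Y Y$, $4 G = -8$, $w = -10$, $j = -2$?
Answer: $0$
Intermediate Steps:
$G = -2$ ($G = \frac{1}{4} \left(-8\right) = -2$)
$E = -8$ ($E = \left(-2\right)^{3} = -8$)
$H{\left(Y \right)} = Y^{2}$
$Q{\left(K,q \right)} = -2$ ($Q{\left(K,q \right)} = 0^{2} - 2 = 0 - 2 = -2$)
$\sqrt{Q{\left(w,E \right)} + 2} = \sqrt{-2 + 2} = \sqrt{0} = 0$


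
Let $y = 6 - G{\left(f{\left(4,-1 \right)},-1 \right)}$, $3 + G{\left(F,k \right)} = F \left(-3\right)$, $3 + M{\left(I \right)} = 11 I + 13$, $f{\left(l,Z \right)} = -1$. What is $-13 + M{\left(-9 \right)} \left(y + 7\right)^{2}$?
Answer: $-15054$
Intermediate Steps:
$M{\left(I \right)} = 10 + 11 I$ ($M{\left(I \right)} = -3 + \left(11 I + 13\right) = -3 + \left(13 + 11 I\right) = 10 + 11 I$)
$G{\left(F,k \right)} = -3 - 3 F$ ($G{\left(F,k \right)} = -3 + F \left(-3\right) = -3 - 3 F$)
$y = 6$ ($y = 6 - \left(-3 - -3\right) = 6 - \left(-3 + 3\right) = 6 - 0 = 6 + 0 = 6$)
$-13 + M{\left(-9 \right)} \left(y + 7\right)^{2} = -13 + \left(10 + 11 \left(-9\right)\right) \left(6 + 7\right)^{2} = -13 + \left(10 - 99\right) 13^{2} = -13 - 15041 = -15054$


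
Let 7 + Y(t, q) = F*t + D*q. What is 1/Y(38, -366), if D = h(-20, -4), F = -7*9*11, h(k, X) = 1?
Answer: -1/26707 ≈ -3.7443e-5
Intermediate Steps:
F = -693 (F = -63*11 = -693)
D = 1
Y(t, q) = -7 + q - 693*t (Y(t, q) = -7 + (-693*t + 1*q) = -7 + (-693*t + q) = -7 + (q - 693*t) = -7 + q - 693*t)
1/Y(38, -366) = 1/(-7 - 366 - 693*38) = 1/(-7 - 366 - 26334) = 1/(-26707) = -1/26707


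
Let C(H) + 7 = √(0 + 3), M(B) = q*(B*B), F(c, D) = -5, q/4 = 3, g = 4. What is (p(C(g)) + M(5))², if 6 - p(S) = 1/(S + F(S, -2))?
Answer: 620870989/6627 + 28772*√3/6627 ≈ 93696.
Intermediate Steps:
q = 12 (q = 4*3 = 12)
M(B) = 12*B² (M(B) = 12*(B*B) = 12*B²)
C(H) = -7 + √3 (C(H) = -7 + √(0 + 3) = -7 + √3)
p(S) = 6 - 1/(-5 + S) (p(S) = 6 - 1/(S - 5) = 6 - 1/(-5 + S))
(p(C(g)) + M(5))² = ((-31 + 6*(-7 + √3))/(-5 + (-7 + √3)) + 12*5²)² = ((-31 + (-42 + 6*√3))/(-12 + √3) + 12*25)² = ((-73 + 6*√3)/(-12 + √3) + 300)² = (300 + (-73 + 6*√3)/(-12 + √3))²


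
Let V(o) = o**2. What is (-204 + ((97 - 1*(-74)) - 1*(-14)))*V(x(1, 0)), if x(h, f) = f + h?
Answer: -19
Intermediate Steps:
(-204 + ((97 - 1*(-74)) - 1*(-14)))*V(x(1, 0)) = (-204 + ((97 - 1*(-74)) - 1*(-14)))*(0 + 1)**2 = (-204 + ((97 + 74) + 14))*1**2 = (-204 + (171 + 14))*1 = (-204 + 185)*1 = -19*1 = -19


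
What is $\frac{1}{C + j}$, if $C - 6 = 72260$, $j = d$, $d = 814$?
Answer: $\frac{1}{73080} \approx 1.3684 \cdot 10^{-5}$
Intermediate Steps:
$j = 814$
$C = 72266$ ($C = 6 + 72260 = 72266$)
$\frac{1}{C + j} = \frac{1}{72266 + 814} = \frac{1}{73080}$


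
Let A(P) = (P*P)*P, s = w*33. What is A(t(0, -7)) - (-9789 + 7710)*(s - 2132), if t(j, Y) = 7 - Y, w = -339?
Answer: -27687457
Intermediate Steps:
s = -11187 (s = -339*33 = -11187)
A(P) = P³ (A(P) = P²*P = P³)
A(t(0, -7)) - (-9789 + 7710)*(s - 2132) = (7 - 1*(-7))³ - (-9789 + 7710)*(-11187 - 2132) = (7 + 7)³ - (-2079)*(-13319) = 14³ - 1*27690201 = 2744 - 27690201 = -27687457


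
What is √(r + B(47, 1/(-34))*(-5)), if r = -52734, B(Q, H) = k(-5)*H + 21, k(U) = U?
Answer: I*√61082734/34 ≈ 229.87*I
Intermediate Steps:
B(Q, H) = 21 - 5*H (B(Q, H) = -5*H + 21 = 21 - 5*H)
√(r + B(47, 1/(-34))*(-5)) = √(-52734 + (21 - 5/(-34))*(-5)) = √(-52734 + (21 - 5*(-1/34))*(-5)) = √(-52734 + (21 + 5/34)*(-5)) = √(-52734 + (719/34)*(-5)) = √(-52734 - 3595/34) = √(-1796551/34) = I*√61082734/34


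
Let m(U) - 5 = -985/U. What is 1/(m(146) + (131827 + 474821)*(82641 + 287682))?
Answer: 146/32799733266129 ≈ 4.4513e-12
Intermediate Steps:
m(U) = 5 - 985/U
1/(m(146) + (131827 + 474821)*(82641 + 287682)) = 1/((5 - 985/146) + (131827 + 474821)*(82641 + 287682)) = 1/((5 - 985*1/146) + 606648*370323) = 1/((5 - 985/146) + 224655707304) = 1/(-255/146 + 224655707304) = 1/(32799733266129/146) = 146/32799733266129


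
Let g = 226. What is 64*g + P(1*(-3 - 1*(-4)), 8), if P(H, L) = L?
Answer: 14472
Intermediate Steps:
64*g + P(1*(-3 - 1*(-4)), 8) = 64*226 + 8 = 14464 + 8 = 14472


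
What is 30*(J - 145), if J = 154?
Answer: 270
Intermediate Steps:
30*(J - 145) = 30*(154 - 145) = 30*9 = 270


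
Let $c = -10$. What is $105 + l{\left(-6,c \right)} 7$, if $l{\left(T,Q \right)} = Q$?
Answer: $35$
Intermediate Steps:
$105 + l{\left(-6,c \right)} 7 = 105 - 70 = 35$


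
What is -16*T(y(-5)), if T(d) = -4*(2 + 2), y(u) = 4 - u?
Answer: 256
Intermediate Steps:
T(d) = -16 (T(d) = -4*4 = -16)
-16*T(y(-5)) = -16*(-16) = 256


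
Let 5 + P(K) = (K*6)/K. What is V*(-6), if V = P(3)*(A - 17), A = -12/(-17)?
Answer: 1662/17 ≈ 97.765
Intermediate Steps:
A = 12/17 (A = -12*(-1/17) = 12/17 ≈ 0.70588)
P(K) = 1 (P(K) = -5 + (K*6)/K = -5 + (6*K)/K = -5 + 6 = 1)
V = -277/17 (V = 1*(12/17 - 17) = 1*(-277/17) = -277/17 ≈ -16.294)
V*(-6) = -277/17*(-6) = 1662/17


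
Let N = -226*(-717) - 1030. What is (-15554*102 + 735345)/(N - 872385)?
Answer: 851163/711373 ≈ 1.1965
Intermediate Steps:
N = 161012 (N = 162042 - 1030 = 161012)
(-15554*102 + 735345)/(N - 872385) = (-15554*102 + 735345)/(161012 - 872385) = (-1586508 + 735345)/(-711373) = -851163*(-1/711373) = 851163/711373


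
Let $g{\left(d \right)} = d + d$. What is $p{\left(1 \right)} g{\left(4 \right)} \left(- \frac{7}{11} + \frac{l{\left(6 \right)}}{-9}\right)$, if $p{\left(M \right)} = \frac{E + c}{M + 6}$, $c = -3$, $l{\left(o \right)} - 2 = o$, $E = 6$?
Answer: $- \frac{1208}{231} \approx -5.2294$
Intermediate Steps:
$g{\left(d \right)} = 2 d$
$l{\left(o \right)} = 2 + o$
$p{\left(M \right)} = \frac{3}{6 + M}$ ($p{\left(M \right)} = \frac{6 - 3}{M + 6} = \frac{3}{6 + M}$)
$p{\left(1 \right)} g{\left(4 \right)} \left(- \frac{7}{11} + \frac{l{\left(6 \right)}}{-9}\right) = \frac{3}{6 + 1} \cdot 2 \cdot 4 \left(- \frac{7}{11} + \frac{2 + 6}{-9}\right) = \frac{3}{7} \cdot 8 \left(\left(-7\right) \frac{1}{11} + 8 \left(- \frac{1}{9}\right)\right) = 3 \cdot \frac{1}{7} \cdot 8 \left(- \frac{7}{11} - \frac{8}{9}\right) = \frac{3}{7} \cdot 8 \left(- \frac{151}{99}\right) = \frac{24}{7} \left(- \frac{151}{99}\right) = - \frac{1208}{231}$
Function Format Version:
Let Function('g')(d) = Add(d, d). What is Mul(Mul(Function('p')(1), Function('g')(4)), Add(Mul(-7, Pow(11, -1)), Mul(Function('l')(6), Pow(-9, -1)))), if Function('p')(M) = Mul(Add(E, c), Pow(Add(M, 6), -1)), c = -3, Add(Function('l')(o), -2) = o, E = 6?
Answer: Rational(-1208, 231) ≈ -5.2294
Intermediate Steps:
Function('g')(d) = Mul(2, d)
Function('l')(o) = Add(2, o)
Function('p')(M) = Mul(3, Pow(Add(6, M), -1)) (Function('p')(M) = Mul(Add(6, -3), Pow(Add(M, 6), -1)) = Mul(3, Pow(Add(6, M), -1)))
Mul(Mul(Function('p')(1), Function('g')(4)), Add(Mul(-7, Pow(11, -1)), Mul(Function('l')(6), Pow(-9, -1)))) = Mul(Mul(Mul(3, Pow(Add(6, 1), -1)), Mul(2, 4)), Add(Mul(-7, Pow(11, -1)), Mul(Add(2, 6), Pow(-9, -1)))) = Mul(Mul(Mul(3, Pow(7, -1)), 8), Add(Mul(-7, Rational(1, 11)), Mul(8, Rational(-1, 9)))) = Mul(Mul(Mul(3, Rational(1, 7)), 8), Add(Rational(-7, 11), Rational(-8, 9))) = Mul(Mul(Rational(3, 7), 8), Rational(-151, 99)) = Mul(Rational(24, 7), Rational(-151, 99)) = Rational(-1208, 231)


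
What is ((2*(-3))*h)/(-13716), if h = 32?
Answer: 16/1143 ≈ 0.013998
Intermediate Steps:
((2*(-3))*h)/(-13716) = ((2*(-3))*32)/(-13716) = -6*32*(-1/13716) = -192*(-1/13716) = 16/1143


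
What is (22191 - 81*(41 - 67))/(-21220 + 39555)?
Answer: 24297/18335 ≈ 1.3252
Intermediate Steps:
(22191 - 81*(41 - 67))/(-21220 + 39555) = (22191 - 81*(-26))/18335 = (22191 + 2106)*(1/18335) = 24297*(1/18335) = 24297/18335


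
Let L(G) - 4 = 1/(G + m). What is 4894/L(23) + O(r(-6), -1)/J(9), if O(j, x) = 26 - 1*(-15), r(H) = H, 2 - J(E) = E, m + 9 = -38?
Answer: 818297/665 ≈ 1230.5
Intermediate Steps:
m = -47 (m = -9 - 38 = -47)
J(E) = 2 - E
O(j, x) = 41 (O(j, x) = 26 + 15 = 41)
L(G) = 4 + 1/(-47 + G) (L(G) = 4 + 1/(G - 47) = 4 + 1/(-47 + G))
4894/L(23) + O(r(-6), -1)/J(9) = 4894/(((-187 + 4*23)/(-47 + 23))) + 41/(2 - 1*9) = 4894/(((-187 + 92)/(-24))) + 41/(2 - 9) = 4894/((-1/24*(-95))) + 41/(-7) = 4894/(95/24) + 41*(-1/7) = 4894*(24/95) - 41/7 = 117456/95 - 41/7 = 818297/665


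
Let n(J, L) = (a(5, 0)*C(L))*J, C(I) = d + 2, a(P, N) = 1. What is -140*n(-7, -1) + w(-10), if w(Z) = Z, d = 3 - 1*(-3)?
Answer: 7830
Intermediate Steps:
d = 6 (d = 3 + 3 = 6)
C(I) = 8 (C(I) = 6 + 2 = 8)
n(J, L) = 8*J (n(J, L) = (1*8)*J = 8*J)
-140*n(-7, -1) + w(-10) = -1120*(-7) - 10 = -140*(-56) - 10 = 7840 - 10 = 7830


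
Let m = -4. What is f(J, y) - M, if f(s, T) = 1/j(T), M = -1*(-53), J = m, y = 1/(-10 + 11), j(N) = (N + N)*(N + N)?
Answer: -211/4 ≈ -52.750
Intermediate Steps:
j(N) = 4*N² (j(N) = (2*N)*(2*N) = 4*N²)
y = 1 (y = 1/1 = 1)
J = -4
M = 53
f(s, T) = 1/(4*T²)
f(J, y) - M = (¼)/1² - 1*53 = (¼)*1 - 53 = ¼ - 53 = -211/4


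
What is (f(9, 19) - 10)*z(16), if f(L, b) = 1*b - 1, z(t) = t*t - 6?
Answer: 2000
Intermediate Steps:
z(t) = -6 + t² (z(t) = t² - 6 = -6 + t²)
f(L, b) = -1 + b (f(L, b) = b - 1 = -1 + b)
(f(9, 19) - 10)*z(16) = ((-1 + 19) - 10)*(-6 + 16²) = (18 - 10)*(-6 + 256) = 8*250 = 2000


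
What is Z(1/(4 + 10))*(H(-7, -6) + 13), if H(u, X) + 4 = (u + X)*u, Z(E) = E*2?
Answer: 100/7 ≈ 14.286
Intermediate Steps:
Z(E) = 2*E
H(u, X) = -4 + u*(X + u) (H(u, X) = -4 + (u + X)*u = -4 + (X + u)*u = -4 + u*(X + u))
Z(1/(4 + 10))*(H(-7, -6) + 13) = (2/(4 + 10))*((-4 + (-7)² - 6*(-7)) + 13) = (2/14)*((-4 + 49 + 42) + 13) = (2*(1/14))*(87 + 13) = (⅐)*100 = 100/7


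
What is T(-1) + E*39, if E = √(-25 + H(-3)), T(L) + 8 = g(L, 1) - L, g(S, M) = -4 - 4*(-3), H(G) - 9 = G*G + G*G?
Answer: 1 + 39*√2 ≈ 56.154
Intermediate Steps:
H(G) = 9 + 2*G² (H(G) = 9 + (G*G + G*G) = 9 + (G² + G²) = 9 + 2*G²)
g(S, M) = 8 (g(S, M) = -4 + 12 = 8)
T(L) = -L (T(L) = -8 + (8 - L) = -L)
E = √2 (E = √(-25 + (9 + 2*(-3)²)) = √(-25 + (9 + 2*9)) = √(-25 + (9 + 18)) = √(-25 + 27) = √2 ≈ 1.4142)
T(-1) + E*39 = -1*(-1) + √2*39 = 1 + 39*√2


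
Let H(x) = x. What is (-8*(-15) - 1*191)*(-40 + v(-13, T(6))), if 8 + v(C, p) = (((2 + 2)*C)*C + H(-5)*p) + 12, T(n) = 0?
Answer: -45440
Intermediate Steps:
v(C, p) = 4 - 5*p + 4*C**2 (v(C, p) = -8 + ((((2 + 2)*C)*C - 5*p) + 12) = -8 + (((4*C)*C - 5*p) + 12) = -8 + ((4*C**2 - 5*p) + 12) = -8 + ((-5*p + 4*C**2) + 12) = -8 + (12 - 5*p + 4*C**2) = 4 - 5*p + 4*C**2)
(-8*(-15) - 1*191)*(-40 + v(-13, T(6))) = (-8*(-15) - 1*191)*(-40 + (4 - 5*0 + 4*(-13)**2)) = (120 - 191)*(-40 + (4 + 0 + 4*169)) = -71*(-40 + (4 + 0 + 676)) = -71*(-40 + 680) = -71*640 = -45440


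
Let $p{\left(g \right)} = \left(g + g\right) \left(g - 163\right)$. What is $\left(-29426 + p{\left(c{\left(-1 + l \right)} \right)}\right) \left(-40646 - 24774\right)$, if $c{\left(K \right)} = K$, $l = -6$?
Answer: $1769349320$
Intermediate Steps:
$p{\left(g \right)} = 2 g \left(-163 + g\right)$
$\left(-29426 + p{\left(c{\left(-1 + l \right)} \right)}\right) \left(-40646 - 24774\right) = \left(-29426 + 2 \left(-1 - 6\right) \left(-163 - 7\right)\right) \left(-40646 - 24774\right) = \left(-29426 + 2 \left(-7\right) \left(-163 - 7\right)\right) \left(-65420\right) = \left(-29426 + 2 \left(-7\right) \left(-170\right)\right) \left(-65420\right) = \left(-29426 + 2380\right) \left(-65420\right) = \left(-27046\right) \left(-65420\right) = 1769349320$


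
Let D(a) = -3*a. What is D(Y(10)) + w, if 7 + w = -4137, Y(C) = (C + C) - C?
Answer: -4174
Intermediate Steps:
Y(C) = C (Y(C) = 2*C - C = C)
w = -4144 (w = -7 - 4137 = -4144)
D(Y(10)) + w = -3*10 - 4144 = -30 - 4144 = -4174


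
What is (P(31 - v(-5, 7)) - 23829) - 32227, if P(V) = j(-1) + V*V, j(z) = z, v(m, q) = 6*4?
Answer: -56008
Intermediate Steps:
v(m, q) = 24
P(V) = -1 + V² (P(V) = -1 + V*V = -1 + V²)
(P(31 - v(-5, 7)) - 23829) - 32227 = ((-1 + (31 - 1*24)²) - 23829) - 32227 = ((-1 + (31 - 24)²) - 23829) - 32227 = ((-1 + 7²) - 23829) - 32227 = ((-1 + 49) - 23829) - 32227 = (48 - 23829) - 32227 = -23781 - 32227 = -56008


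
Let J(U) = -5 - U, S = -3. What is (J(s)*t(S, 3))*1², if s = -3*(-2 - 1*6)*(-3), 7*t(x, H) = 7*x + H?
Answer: -1206/7 ≈ -172.29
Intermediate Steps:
t(x, H) = x + H/7 (t(x, H) = (7*x + H)/7 = (H + 7*x)/7 = x + H/7)
s = -72 (s = -3*(-2 - 6)*(-3) = -3*(-8)*(-3) = 24*(-3) = -72)
(J(s)*t(S, 3))*1² = ((-5 - 1*(-72))*(-3 + (⅐)*3))*1² = ((-5 + 72)*(-3 + 3/7))*1 = (67*(-18/7))*1 = -1206/7*1 = -1206/7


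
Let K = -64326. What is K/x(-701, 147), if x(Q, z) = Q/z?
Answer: 9455922/701 ≈ 13489.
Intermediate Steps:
K/x(-701, 147) = -64326/((-701/147)) = -64326/((-701*1/147)) = -64326/(-701/147) = -64326*(-147/701) = 9455922/701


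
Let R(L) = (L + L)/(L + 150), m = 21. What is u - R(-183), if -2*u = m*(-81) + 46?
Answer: 17961/22 ≈ 816.41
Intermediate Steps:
u = 1655/2 (u = -(21*(-81) + 46)/2 = -(-1701 + 46)/2 = -1/2*(-1655) = 1655/2 ≈ 827.50)
R(L) = 2*L/(150 + L) (R(L) = (2*L)/(150 + L) = 2*L/(150 + L))
u - R(-183) = 1655/2 - 2*(-183)/(150 - 183) = 1655/2 - 2*(-183)/(-33) = 1655/2 - 2*(-183)*(-1)/33 = 1655/2 - 1*122/11 = 1655/2 - 122/11 = 17961/22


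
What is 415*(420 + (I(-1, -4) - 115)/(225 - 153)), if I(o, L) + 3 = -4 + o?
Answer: 4166185/24 ≈ 1.7359e+5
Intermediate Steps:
I(o, L) = -7 + o (I(o, L) = -3 + (-4 + o) = -7 + o)
415*(420 + (I(-1, -4) - 115)/(225 - 153)) = 415*(420 + ((-7 - 1) - 115)/(225 - 153)) = 415*(420 + (-8 - 115)/72) = 415*(420 - 123*1/72) = 415*(420 - 41/24) = 415*(10039/24) = 4166185/24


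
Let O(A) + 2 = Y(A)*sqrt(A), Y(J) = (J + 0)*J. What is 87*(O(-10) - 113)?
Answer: -10005 + 8700*I*sqrt(10) ≈ -10005.0 + 27512.0*I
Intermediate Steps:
Y(J) = J**2 (Y(J) = J*J = J**2)
O(A) = -2 + A**(5/2) (O(A) = -2 + A**2*sqrt(A) = -2 + A**(5/2))
87*(O(-10) - 113) = 87*((-2 + (-10)**(5/2)) - 113) = 87*((-2 + 100*I*sqrt(10)) - 113) = 87*(-115 + 100*I*sqrt(10)) = -10005 + 8700*I*sqrt(10)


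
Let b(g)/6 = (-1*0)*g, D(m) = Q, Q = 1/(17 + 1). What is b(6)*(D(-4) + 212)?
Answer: 0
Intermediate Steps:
Q = 1/18 ≈ 0.055556
D(m) = 1/18
b(g) = 0 (b(g) = 6*((-1*0)*g) = 6*(0*g) = 6*0 = 0)
b(6)*(D(-4) + 212) = 0*(1/18 + 212) = 0*(3817/18) = 0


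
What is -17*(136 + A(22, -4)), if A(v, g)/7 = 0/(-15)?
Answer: -2312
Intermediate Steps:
A(v, g) = 0 (A(v, g) = 7*(0/(-15)) = 7*(0*(-1/15)) = 7*0 = 0)
-17*(136 + A(22, -4)) = -17*(136 + 0) = -17*136 = -2312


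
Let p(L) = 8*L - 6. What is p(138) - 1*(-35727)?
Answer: 36825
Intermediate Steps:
p(L) = -6 + 8*L
p(138) - 1*(-35727) = (-6 + 8*138) - 1*(-35727) = (-6 + 1104) + 35727 = 1098 + 35727 = 36825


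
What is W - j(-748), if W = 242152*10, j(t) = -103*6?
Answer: 2422138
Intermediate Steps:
j(t) = -618
W = 2421520
W - j(-748) = 2421520 - 1*(-618) = 2421520 + 618 = 2422138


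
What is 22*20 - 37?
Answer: 403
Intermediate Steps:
22*20 - 37 = 440 - 37 = 403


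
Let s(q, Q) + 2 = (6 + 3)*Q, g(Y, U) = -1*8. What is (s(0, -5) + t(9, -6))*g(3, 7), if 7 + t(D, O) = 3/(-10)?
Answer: 2172/5 ≈ 434.40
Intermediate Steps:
t(D, O) = -73/10 (t(D, O) = -7 + 3/(-10) = -7 + 3*(-⅒) = -7 - 3/10 = -73/10)
g(Y, U) = -8
s(q, Q) = -2 + 9*Q (s(q, Q) = -2 + (6 + 3)*Q = -2 + 9*Q)
(s(0, -5) + t(9, -6))*g(3, 7) = ((-2 + 9*(-5)) - 73/10)*(-8) = ((-2 - 45) - 73/10)*(-8) = (-47 - 73/10)*(-8) = -543/10*(-8) = 2172/5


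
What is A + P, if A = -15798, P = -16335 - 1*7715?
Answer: -39848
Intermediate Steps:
P = -24050 (P = -16335 - 7715 = -24050)
A + P = -15798 - 24050 = -39848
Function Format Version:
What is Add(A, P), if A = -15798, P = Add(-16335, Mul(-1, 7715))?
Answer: -39848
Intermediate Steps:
P = -24050 (P = Add(-16335, -7715) = -24050)
Add(A, P) = Add(-15798, -24050) = -39848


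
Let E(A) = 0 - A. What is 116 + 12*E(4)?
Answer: 68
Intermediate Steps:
E(A) = -A
116 + 12*E(4) = 116 + 12*(-1*4) = 116 + 12*(-4) = 116 - 48 = 68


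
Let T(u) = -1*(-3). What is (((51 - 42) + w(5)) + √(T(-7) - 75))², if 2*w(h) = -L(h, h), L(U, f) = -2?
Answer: 28 + 120*I*√2 ≈ 28.0 + 169.71*I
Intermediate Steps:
T(u) = 3
w(h) = 1 (w(h) = (-1*(-2))/2 = (½)*2 = 1)
(((51 - 42) + w(5)) + √(T(-7) - 75))² = (((51 - 42) + 1) + √(3 - 75))² = ((9 + 1) + √(-72))² = (10 + 6*I*√2)²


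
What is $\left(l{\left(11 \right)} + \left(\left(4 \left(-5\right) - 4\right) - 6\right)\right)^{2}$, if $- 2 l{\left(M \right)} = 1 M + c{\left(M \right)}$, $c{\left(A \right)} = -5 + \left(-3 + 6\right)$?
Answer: $\frac{4761}{4} \approx 1190.3$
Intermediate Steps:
$c{\left(A \right)} = -2$ ($c{\left(A \right)} = -5 + 3 = -2$)
$l{\left(M \right)} = 1 - \frac{M}{2}$ ($l{\left(M \right)} = - \frac{1 M - 2}{2} = - \frac{M - 2}{2} = - \frac{-2 + M}{2} = 1 - \frac{M}{2}$)
$\left(l{\left(11 \right)} + \left(\left(4 \left(-5\right) - 4\right) - 6\right)\right)^{2} = \left(\left(1 - \frac{11}{2}\right) + \left(\left(4 \left(-5\right) - 4\right) - 6\right)\right)^{2} = \left(\left(1 - \frac{11}{2}\right) - 30\right)^{2} = \left(- \frac{9}{2} - 30\right)^{2} = \left(- \frac{69}{2}\right)^{2} = \frac{4761}{4}$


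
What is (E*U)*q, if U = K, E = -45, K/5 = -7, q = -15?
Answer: -23625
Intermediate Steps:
K = -35 (K = 5*(-7) = -35)
U = -35
(E*U)*q = -45*(-35)*(-15) = 1575*(-15) = -23625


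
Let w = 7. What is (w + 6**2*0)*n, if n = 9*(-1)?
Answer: -63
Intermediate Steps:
n = -9
(w + 6**2*0)*n = (7 + 6**2*0)*(-9) = (7 + 36*0)*(-9) = (7 + 0)*(-9) = 7*(-9) = -63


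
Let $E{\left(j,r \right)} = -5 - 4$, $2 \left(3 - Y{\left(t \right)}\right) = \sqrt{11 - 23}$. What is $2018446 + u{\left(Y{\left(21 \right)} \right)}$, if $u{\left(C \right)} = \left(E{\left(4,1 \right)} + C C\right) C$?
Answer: $2018419 - 15 i \sqrt{3} \approx 2.0184 \cdot 10^{6} - 25.981 i$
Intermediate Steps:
$Y{\left(t \right)} = 3 - i \sqrt{3}$ ($Y{\left(t \right)} = 3 - \frac{\sqrt{11 - 23}}{2} = 3 - \frac{\sqrt{-12}}{2} = 3 - \frac{2 i \sqrt{3}}{2} = 3 - i \sqrt{3}$)
$E{\left(j,r \right)} = -9$
$u{\left(C \right)} = C \left(-9 + C^{2}\right)$ ($u{\left(C \right)} = \left(-9 + C C\right) C = \left(-9 + C^{2}\right) C = C \left(-9 + C^{2}\right)$)
$2018446 + u{\left(Y{\left(21 \right)} \right)} = 2018446 + \left(3 - i \sqrt{3}\right) \left(-9 + \left(3 - i \sqrt{3}\right)^{2}\right) = 2018446 + \left(-9 + \left(3 - i \sqrt{3}\right)^{2}\right) \left(3 - i \sqrt{3}\right)$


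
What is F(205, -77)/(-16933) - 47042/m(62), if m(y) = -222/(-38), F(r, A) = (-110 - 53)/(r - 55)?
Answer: -252244690223/31326050 ≈ -8052.2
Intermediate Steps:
F(r, A) = -163/(-55 + r)
m(y) = 111/19 (m(y) = -222*(-1/38) = 111/19)
F(205, -77)/(-16933) - 47042/m(62) = -163/(-55 + 205)/(-16933) - 47042/111/19 = -163/150*(-1/16933) - 47042*19/111 = -163*1/150*(-1/16933) - 893798/111 = -163/150*(-1/16933) - 893798/111 = 163/2539950 - 893798/111 = -252244690223/31326050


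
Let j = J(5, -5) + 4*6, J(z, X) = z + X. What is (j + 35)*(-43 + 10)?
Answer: -1947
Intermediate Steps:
J(z, X) = X + z
j = 24 (j = (-5 + 5) + 4*6 = 0 + 24 = 24)
(j + 35)*(-43 + 10) = (24 + 35)*(-43 + 10) = 59*(-33) = -1947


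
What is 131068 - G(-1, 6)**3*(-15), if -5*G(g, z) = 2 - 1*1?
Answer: 3276697/25 ≈ 1.3107e+5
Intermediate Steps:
G(g, z) = -1/5 (G(g, z) = -(2 - 1*1)/5 = -(2 - 1)/5 = -1/5*1 = -1/5)
131068 - G(-1, 6)**3*(-15) = 131068 - (-1/5)**3*(-15) = 131068 - (-1)*(-15)/125 = 131068 - 1*3/25 = 131068 - 3/25 = 3276697/25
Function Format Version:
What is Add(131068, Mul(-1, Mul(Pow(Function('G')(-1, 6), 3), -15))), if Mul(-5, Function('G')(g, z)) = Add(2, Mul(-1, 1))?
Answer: Rational(3276697, 25) ≈ 1.3107e+5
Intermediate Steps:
Function('G')(g, z) = Rational(-1, 5) (Function('G')(g, z) = Mul(Rational(-1, 5), Add(2, Mul(-1, 1))) = Mul(Rational(-1, 5), Add(2, -1)) = Mul(Rational(-1, 5), 1) = Rational(-1, 5))
Add(131068, Mul(-1, Mul(Pow(Function('G')(-1, 6), 3), -15))) = Add(131068, Mul(-1, Mul(Pow(Rational(-1, 5), 3), -15))) = Add(131068, Mul(-1, Mul(Rational(-1, 125), -15))) = Add(131068, Mul(-1, Rational(3, 25))) = Add(131068, Rational(-3, 25)) = Rational(3276697, 25)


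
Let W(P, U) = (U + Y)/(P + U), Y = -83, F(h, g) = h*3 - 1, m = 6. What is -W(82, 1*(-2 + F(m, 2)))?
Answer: 68/97 ≈ 0.70103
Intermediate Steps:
F(h, g) = -1 + 3*h (F(h, g) = 3*h - 1 = -1 + 3*h)
W(P, U) = (-83 + U)/(P + U) (W(P, U) = (U - 83)/(P + U) = (-83 + U)/(P + U))
-W(82, 1*(-2 + F(m, 2))) = -(-83 + 1*(-2 + (-1 + 3*6)))/(82 + 1*(-2 + (-1 + 3*6))) = -(-83 + 1*(-2 + (-1 + 18)))/(82 + 1*(-2 + (-1 + 18))) = -(-83 + 1*(-2 + 17))/(82 + 1*(-2 + 17)) = -(-83 + 1*15)/(82 + 1*15) = -(-83 + 15)/(82 + 15) = -(-68)/97 = -1*(-68/97) = 68/97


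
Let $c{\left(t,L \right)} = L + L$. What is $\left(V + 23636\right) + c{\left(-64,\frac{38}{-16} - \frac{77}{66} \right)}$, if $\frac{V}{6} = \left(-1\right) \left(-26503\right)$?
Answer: $\frac{2191763}{12} \approx 1.8265 \cdot 10^{5}$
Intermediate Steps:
$V = 159018$ ($V = 6 \left(\left(-1\right) \left(-26503\right)\right) = 6 \cdot 26503 = 159018$)
$c{\left(t,L \right)} = 2 L$
$\left(V + 23636\right) + c{\left(-64,\frac{38}{-16} - \frac{77}{66} \right)} = \left(159018 + 23636\right) + 2 \left(\frac{38}{-16} - \frac{77}{66}\right) = 182654 + 2 \left(38 \left(- \frac{1}{16}\right) - \frac{7}{6}\right) = 182654 + 2 \left(- \frac{19}{8} - \frac{7}{6}\right) = 182654 + 2 \left(- \frac{85}{24}\right) = 182654 - \frac{85}{12} = \frac{2191763}{12}$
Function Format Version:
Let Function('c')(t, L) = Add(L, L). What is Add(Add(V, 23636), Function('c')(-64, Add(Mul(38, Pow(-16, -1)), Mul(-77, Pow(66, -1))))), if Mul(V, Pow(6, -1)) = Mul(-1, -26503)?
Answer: Rational(2191763, 12) ≈ 1.8265e+5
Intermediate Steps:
V = 159018 (V = Mul(6, Mul(-1, -26503)) = Mul(6, 26503) = 159018)
Function('c')(t, L) = Mul(2, L)
Add(Add(V, 23636), Function('c')(-64, Add(Mul(38, Pow(-16, -1)), Mul(-77, Pow(66, -1))))) = Add(Add(159018, 23636), Mul(2, Add(Mul(38, Pow(-16, -1)), Mul(-77, Pow(66, -1))))) = Add(182654, Mul(2, Add(Mul(38, Rational(-1, 16)), Mul(-77, Rational(1, 66))))) = Add(182654, Mul(2, Add(Rational(-19, 8), Rational(-7, 6)))) = Add(182654, Mul(2, Rational(-85, 24))) = Add(182654, Rational(-85, 12)) = Rational(2191763, 12)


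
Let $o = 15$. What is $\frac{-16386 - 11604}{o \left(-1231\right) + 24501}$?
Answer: $- \frac{4665}{1006} \approx -4.6372$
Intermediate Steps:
$\frac{-16386 - 11604}{o \left(-1231\right) + 24501} = \frac{-16386 - 11604}{15 \left(-1231\right) + 24501} = - \frac{27990}{-18465 + 24501} = - \frac{27990}{6036} = \left(-27990\right) \frac{1}{6036} = - \frac{4665}{1006}$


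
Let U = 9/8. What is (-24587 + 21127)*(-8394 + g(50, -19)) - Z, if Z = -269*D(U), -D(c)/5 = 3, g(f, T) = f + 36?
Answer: 28741645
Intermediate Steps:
g(f, T) = 36 + f
U = 9/8 (U = 9*(⅛) = 9/8 ≈ 1.1250)
D(c) = -15 (D(c) = -5*3 = -15)
Z = 4035 (Z = -269*(-15) = 4035)
(-24587 + 21127)*(-8394 + g(50, -19)) - Z = (-24587 + 21127)*(-8394 + (36 + 50)) - 1*4035 = -3460*(-8394 + 86) - 4035 = -3460*(-8308) - 4035 = 28745680 - 4035 = 28741645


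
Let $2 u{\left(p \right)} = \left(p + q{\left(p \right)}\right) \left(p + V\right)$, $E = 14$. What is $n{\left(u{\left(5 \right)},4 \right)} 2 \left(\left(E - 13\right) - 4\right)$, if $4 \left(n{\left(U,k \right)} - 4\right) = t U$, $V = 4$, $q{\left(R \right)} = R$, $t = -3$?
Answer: $\frac{357}{2} \approx 178.5$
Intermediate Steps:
$u{\left(p \right)} = p \left(4 + p\right)$ ($u{\left(p \right)} = \frac{\left(p + p\right) \left(p + 4\right)}{2} = \frac{2 p \left(4 + p\right)}{2} = p \left(4 + p\right)$)
$n{\left(U,k \right)} = 4 - \frac{3 U}{4}$ ($n{\left(U,k \right)} = 4 + \frac{\left(-3\right) U}{4} = 4 - \frac{3 U}{4}$)
$n{\left(u{\left(5 \right)},4 \right)} 2 \left(\left(E - 13\right) - 4\right) = \left(4 - \frac{3 \cdot 5 \left(4 + 5\right)}{4}\right) 2 \left(\left(14 - 13\right) - 4\right) = \left(4 - \frac{3 \cdot 5 \cdot 9}{4}\right) 2 \left(1 - 4\right) = \left(4 - \frac{135}{4}\right) 2 \left(-3\right) = \left(- \frac{119}{4}\right) 2 \left(-3\right) = \left(- \frac{119}{2}\right) \left(-3\right) = \frac{357}{2}$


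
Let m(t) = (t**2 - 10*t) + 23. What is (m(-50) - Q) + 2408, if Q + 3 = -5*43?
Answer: 5649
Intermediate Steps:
m(t) = 23 + t**2 - 10*t
Q = -218 (Q = -3 - 5*43 = -3 - 215 = -218)
(m(-50) - Q) + 2408 = ((23 + (-50)**2 - 10*(-50)) - 1*(-218)) + 2408 = ((23 + 2500 + 500) + 218) + 2408 = (3023 + 218) + 2408 = 3241 + 2408 = 5649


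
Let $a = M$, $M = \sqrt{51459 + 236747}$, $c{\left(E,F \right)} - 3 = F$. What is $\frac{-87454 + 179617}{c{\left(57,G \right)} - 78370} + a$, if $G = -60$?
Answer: $- \frac{92163}{78427} + \sqrt{288206} \approx 535.67$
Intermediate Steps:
$c{\left(E,F \right)} = 3 + F$
$M = \sqrt{288206} \approx 536.85$
$a = \sqrt{288206} \approx 536.85$
$\frac{-87454 + 179617}{c{\left(57,G \right)} - 78370} + a = \frac{-87454 + 179617}{\left(3 - 60\right) - 78370} + \sqrt{288206} = \frac{92163}{-57 - 78370} + \sqrt{288206} = \frac{92163}{-78427} + \sqrt{288206} = 92163 \left(- \frac{1}{78427}\right) + \sqrt{288206} = - \frac{92163}{78427} + \sqrt{288206}$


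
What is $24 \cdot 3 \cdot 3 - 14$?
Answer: $202$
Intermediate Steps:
$24 \cdot 3 \cdot 3 - 14 = 24 \cdot 9 - 14 = 216 - 14 = 202$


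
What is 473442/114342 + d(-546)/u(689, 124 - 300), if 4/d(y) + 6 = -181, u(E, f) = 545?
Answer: 24896999/6012985 ≈ 4.1405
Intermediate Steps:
d(y) = -4/187 (d(y) = 4/(-6 - 181) = 4/(-187) = 4*(-1/187) = -4/187)
473442/114342 + d(-546)/u(689, 124 - 300) = 473442/114342 - 4/187/545 = 473442*(1/114342) - 4/187*1/545 = 4153/1003 - 4/101915 = 24896999/6012985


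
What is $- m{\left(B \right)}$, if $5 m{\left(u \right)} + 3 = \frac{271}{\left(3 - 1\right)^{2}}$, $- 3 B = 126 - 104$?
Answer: $- \frac{259}{20} \approx -12.95$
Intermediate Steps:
$B = - \frac{22}{3}$ ($B = - \frac{126 - 104}{3} = \left(- \frac{1}{3}\right) 22 = - \frac{22}{3} \approx -7.3333$)
$m{\left(u \right)} = \frac{259}{20}$ ($m{\left(u \right)} = - \frac{3}{5} + \frac{271 \frac{1}{\left(3 - 1\right)^{2}}}{5} = - \frac{3}{5} + \frac{271 \frac{1}{2^{2}}}{5} = - \frac{3}{5} + \frac{271 \cdot \frac{1}{4}}{5} = - \frac{3}{5} + \frac{1}{5} \cdot \frac{271}{4} = - \frac{3}{5} + \frac{271}{20} = \frac{259}{20}$)
$- m{\left(B \right)} = \left(-1\right) \frac{259}{20} = - \frac{259}{20}$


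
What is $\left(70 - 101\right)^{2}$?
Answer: $961$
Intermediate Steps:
$\left(70 - 101\right)^{2} = \left(-31\right)^{2} = 961$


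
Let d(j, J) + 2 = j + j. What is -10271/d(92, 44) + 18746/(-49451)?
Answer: -511322993/9000082 ≈ -56.813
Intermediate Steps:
d(j, J) = -2 + 2*j (d(j, J) = -2 + (j + j) = -2 + 2*j)
-10271/d(92, 44) + 18746/(-49451) = -10271/(-2 + 2*92) + 18746/(-49451) = -10271/(-2 + 184) + 18746*(-1/49451) = -10271/182 - 18746/49451 = -511322993/9000082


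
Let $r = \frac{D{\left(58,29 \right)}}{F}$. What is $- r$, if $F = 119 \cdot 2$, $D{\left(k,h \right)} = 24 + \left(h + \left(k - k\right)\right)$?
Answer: $- \frac{53}{238} \approx -0.22269$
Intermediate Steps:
$D{\left(k,h \right)} = 24 + h$ ($D{\left(k,h \right)} = 24 + \left(h + 0\right) = 24 + h$)
$F = 238$
$r = \frac{53}{238}$ ($r = \frac{24 + 29}{238} = 53 \cdot \frac{1}{238} = \frac{53}{238} \approx 0.22269$)
$- r = \left(-1\right) \frac{53}{238} = - \frac{53}{238}$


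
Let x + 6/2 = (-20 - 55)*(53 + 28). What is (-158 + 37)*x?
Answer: 735438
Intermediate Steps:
x = -6078 (x = -3 + (-20 - 55)*(53 + 28) = -3 - 75*81 = -3 - 6075 = -6078)
(-158 + 37)*x = (-158 + 37)*(-6078) = -121*(-6078) = 735438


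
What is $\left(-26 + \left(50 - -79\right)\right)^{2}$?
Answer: $10609$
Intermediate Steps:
$\left(-26 + \left(50 - -79\right)\right)^{2} = \left(-26 + \left(50 + 79\right)\right)^{2} = \left(-26 + 129\right)^{2} = 103^{2} = 10609$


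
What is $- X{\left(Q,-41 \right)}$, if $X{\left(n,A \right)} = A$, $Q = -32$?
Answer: $41$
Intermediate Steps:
$- X{\left(Q,-41 \right)} = \left(-1\right) \left(-41\right) = 41$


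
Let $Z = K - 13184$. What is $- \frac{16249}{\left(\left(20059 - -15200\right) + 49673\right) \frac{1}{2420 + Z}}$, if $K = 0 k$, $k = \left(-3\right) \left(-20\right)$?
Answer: $\frac{43726059}{21233} \approx 2059.3$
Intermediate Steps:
$k = 60$
$K = 0$ ($K = 0 \cdot 60 = 0$)
$Z = -13184$ ($Z = 0 - 13184 = -13184$)
$- \frac{16249}{\left(\left(20059 - -15200\right) + 49673\right) \frac{1}{2420 + Z}} = - \frac{16249}{\left(\left(20059 - -15200\right) + 49673\right) \frac{1}{2420 - 13184}} = - \frac{16249}{\left(\left(20059 + 15200\right) + 49673\right) \frac{1}{-10764}} = - \frac{16249}{\left(35259 + 49673\right) \left(- \frac{1}{10764}\right)} = - \frac{16249}{84932 \left(- \frac{1}{10764}\right)} = - \frac{16249}{- \frac{21233}{2691}} = \left(-16249\right) \left(- \frac{2691}{21233}\right) = \frac{43726059}{21233}$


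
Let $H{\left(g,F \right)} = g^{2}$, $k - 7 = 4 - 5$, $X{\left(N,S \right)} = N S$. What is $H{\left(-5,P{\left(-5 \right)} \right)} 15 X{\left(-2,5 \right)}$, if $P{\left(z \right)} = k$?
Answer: $-3750$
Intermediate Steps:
$k = 6$ ($k = 7 + \left(4 - 5\right) = 7 - 1 = 6$)
$P{\left(z \right)} = 6$
$H{\left(-5,P{\left(-5 \right)} \right)} 15 X{\left(-2,5 \right)} = \left(-5\right)^{2} \cdot 15 \left(\left(-2\right) 5\right) = 25 \cdot 15 \left(-10\right) = 375 \left(-10\right) = -3750$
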